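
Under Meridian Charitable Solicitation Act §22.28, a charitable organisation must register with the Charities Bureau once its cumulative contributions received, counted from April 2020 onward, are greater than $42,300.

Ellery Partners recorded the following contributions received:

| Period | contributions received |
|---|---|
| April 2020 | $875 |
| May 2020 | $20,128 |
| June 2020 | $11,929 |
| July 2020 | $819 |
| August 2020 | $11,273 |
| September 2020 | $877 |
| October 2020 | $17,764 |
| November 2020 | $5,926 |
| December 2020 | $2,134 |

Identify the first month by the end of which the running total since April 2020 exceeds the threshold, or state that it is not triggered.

Through April 2020: $875
Through May 2020: $21,003
Through June 2020: $32,932
Through July 2020: $33,751
Through August 2020: $45,024 ← exceeds threshold

August 2020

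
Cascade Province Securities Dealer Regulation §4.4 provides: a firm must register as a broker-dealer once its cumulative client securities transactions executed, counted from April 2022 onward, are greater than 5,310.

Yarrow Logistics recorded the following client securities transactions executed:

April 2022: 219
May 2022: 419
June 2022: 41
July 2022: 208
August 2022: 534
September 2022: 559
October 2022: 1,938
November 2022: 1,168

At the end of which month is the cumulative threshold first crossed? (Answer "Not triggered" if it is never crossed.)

Not triggered

Through April 2022: 219
Through May 2022: 638
Through June 2022: 679
Through July 2022: 887
Through August 2022: 1,421
Through September 2022: 1,980
Through October 2022: 3,918
Through November 2022: 5,086
Final cumulative total 5,086 ≤ 5,310; the threshold is never exceeded.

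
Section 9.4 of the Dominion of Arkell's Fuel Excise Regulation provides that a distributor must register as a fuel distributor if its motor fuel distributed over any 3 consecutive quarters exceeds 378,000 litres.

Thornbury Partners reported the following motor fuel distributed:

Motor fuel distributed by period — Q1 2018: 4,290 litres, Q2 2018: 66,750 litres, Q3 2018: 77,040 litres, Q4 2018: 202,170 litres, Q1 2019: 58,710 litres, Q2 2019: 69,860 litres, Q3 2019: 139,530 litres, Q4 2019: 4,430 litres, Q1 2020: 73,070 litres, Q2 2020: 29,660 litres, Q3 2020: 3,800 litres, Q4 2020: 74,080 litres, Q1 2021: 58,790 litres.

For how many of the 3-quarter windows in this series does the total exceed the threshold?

Q1 2018–Q3 2018: 4,290 litres + 66,750 litres + 77,040 litres = 148,080 litres (under)
Q2 2018–Q4 2018: 66,750 litres + 77,040 litres + 202,170 litres = 345,960 litres (under)
Q3 2018–Q1 2019: 77,040 litres + 202,170 litres + 58,710 litres = 337,920 litres (under)
Q4 2018–Q2 2019: 202,170 litres + 58,710 litres + 69,860 litres = 330,740 litres (under)
Q1 2019–Q3 2019: 58,710 litres + 69,860 litres + 139,530 litres = 268,100 litres (under)
Q2 2019–Q4 2019: 69,860 litres + 139,530 litres + 4,430 litres = 213,820 litres (under)
Q3 2019–Q1 2020: 139,530 litres + 4,430 litres + 73,070 litres = 217,030 litres (under)
Q4 2019–Q2 2020: 4,430 litres + 73,070 litres + 29,660 litres = 107,160 litres (under)
Q1 2020–Q3 2020: 73,070 litres + 29,660 litres + 3,800 litres = 106,530 litres (under)
Q2 2020–Q4 2020: 29,660 litres + 3,800 litres + 74,080 litres = 107,540 litres (under)
Q3 2020–Q1 2021: 3,800 litres + 74,080 litres + 58,790 litres = 136,670 litres (under)
0 windows exceed the threshold.

0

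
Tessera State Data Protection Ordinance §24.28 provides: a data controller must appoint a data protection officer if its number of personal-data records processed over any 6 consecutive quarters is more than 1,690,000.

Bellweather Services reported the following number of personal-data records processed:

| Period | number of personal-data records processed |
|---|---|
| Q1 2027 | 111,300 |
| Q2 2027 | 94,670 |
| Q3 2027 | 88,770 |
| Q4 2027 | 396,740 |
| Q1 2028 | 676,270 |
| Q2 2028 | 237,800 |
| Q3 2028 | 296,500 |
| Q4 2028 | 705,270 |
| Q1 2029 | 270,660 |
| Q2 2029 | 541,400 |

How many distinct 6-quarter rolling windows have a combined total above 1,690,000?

Q1 2027–Q2 2028: 111,300 + 94,670 + 88,770 + 396,740 + 676,270 + 237,800 = 1,605,550 (under)
Q2 2027–Q3 2028: 94,670 + 88,770 + 396,740 + 676,270 + 237,800 + 296,500 = 1,790,750 (over)
Q3 2027–Q4 2028: 88,770 + 396,740 + 676,270 + 237,800 + 296,500 + 705,270 = 2,401,350 (over)
Q4 2027–Q1 2029: 396,740 + 676,270 + 237,800 + 296,500 + 705,270 + 270,660 = 2,583,240 (over)
Q1 2028–Q2 2029: 676,270 + 237,800 + 296,500 + 705,270 + 270,660 + 541,400 = 2,727,900 (over)
4 windows exceed the threshold.

4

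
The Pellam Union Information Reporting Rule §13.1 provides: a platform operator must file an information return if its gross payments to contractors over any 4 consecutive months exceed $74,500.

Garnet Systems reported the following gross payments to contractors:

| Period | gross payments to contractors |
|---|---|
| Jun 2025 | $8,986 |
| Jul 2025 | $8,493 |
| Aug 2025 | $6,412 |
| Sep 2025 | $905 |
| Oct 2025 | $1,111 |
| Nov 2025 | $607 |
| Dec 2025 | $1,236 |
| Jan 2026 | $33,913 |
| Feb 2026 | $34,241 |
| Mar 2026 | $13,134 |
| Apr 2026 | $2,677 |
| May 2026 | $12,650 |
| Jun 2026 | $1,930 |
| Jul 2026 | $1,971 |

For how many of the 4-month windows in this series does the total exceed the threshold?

Jun 2025–Sep 2025: $8,986 + $8,493 + $6,412 + $905 = $24,796 (under)
Jul 2025–Oct 2025: $8,493 + $6,412 + $905 + $1,111 = $16,921 (under)
Aug 2025–Nov 2025: $6,412 + $905 + $1,111 + $607 = $9,035 (under)
Sep 2025–Dec 2025: $905 + $1,111 + $607 + $1,236 = $3,859 (under)
Oct 2025–Jan 2026: $1,111 + $607 + $1,236 + $33,913 = $36,867 (under)
Nov 2025–Feb 2026: $607 + $1,236 + $33,913 + $34,241 = $69,997 (under)
Dec 2025–Mar 2026: $1,236 + $33,913 + $34,241 + $13,134 = $82,524 (over)
Jan 2026–Apr 2026: $33,913 + $34,241 + $13,134 + $2,677 = $83,965 (over)
Feb 2026–May 2026: $34,241 + $13,134 + $2,677 + $12,650 = $62,702 (under)
Mar 2026–Jun 2026: $13,134 + $2,677 + $12,650 + $1,930 = $30,391 (under)
Apr 2026–Jul 2026: $2,677 + $12,650 + $1,930 + $1,971 = $19,228 (under)
2 windows exceed the threshold.

2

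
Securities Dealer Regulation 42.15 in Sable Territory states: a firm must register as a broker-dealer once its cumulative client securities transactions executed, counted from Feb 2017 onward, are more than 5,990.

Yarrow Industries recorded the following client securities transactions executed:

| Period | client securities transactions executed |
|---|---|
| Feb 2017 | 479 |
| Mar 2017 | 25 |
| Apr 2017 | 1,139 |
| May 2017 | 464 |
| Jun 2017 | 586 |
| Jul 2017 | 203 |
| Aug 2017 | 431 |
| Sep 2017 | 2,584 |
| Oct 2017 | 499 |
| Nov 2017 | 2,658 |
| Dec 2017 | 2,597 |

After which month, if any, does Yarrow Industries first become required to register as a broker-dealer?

Through Feb 2017: 479
Through Mar 2017: 504
Through Apr 2017: 1,643
Through May 2017: 2,107
Through Jun 2017: 2,693
Through Jul 2017: 2,896
Through Aug 2017: 3,327
Through Sep 2017: 5,911
Through Oct 2017: 6,410 ← exceeds threshold

Oct 2017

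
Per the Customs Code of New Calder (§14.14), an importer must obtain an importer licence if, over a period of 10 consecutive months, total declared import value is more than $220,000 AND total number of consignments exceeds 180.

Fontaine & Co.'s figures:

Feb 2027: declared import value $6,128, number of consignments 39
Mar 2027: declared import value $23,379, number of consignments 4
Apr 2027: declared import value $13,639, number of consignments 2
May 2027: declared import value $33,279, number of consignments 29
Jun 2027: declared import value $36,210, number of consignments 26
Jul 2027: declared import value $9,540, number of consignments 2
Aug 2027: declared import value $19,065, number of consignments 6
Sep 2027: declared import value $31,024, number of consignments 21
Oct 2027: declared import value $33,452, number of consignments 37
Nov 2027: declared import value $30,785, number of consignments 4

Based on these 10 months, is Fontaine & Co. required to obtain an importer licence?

No

Total declared import value: $6,128 + $23,379 + $13,639 + $33,279 + $36,210 + $9,540 + $19,065 + $31,024 + $33,452 + $30,785 = $236,501 (> $220,000).
Total number of consignments: 39 + 4 + 2 + 29 + 26 + 2 + 6 + 21 + 37 + 4 = 170 (≤ 180).
The test is 'and': the rule requires both, and at least one is not exceeded.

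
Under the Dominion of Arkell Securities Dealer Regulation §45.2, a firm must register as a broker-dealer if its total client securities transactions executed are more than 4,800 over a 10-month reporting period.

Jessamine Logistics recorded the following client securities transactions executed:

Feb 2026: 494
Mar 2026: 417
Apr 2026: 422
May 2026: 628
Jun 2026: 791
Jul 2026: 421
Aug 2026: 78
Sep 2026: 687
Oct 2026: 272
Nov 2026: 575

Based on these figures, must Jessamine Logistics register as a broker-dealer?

No

Total client securities transactions executed: 494 + 417 + 422 + 628 + 791 + 421 + 78 + 687 + 272 + 575 = 4,785.
4,785 ≤ 4,800, so the threshold is not exceeded.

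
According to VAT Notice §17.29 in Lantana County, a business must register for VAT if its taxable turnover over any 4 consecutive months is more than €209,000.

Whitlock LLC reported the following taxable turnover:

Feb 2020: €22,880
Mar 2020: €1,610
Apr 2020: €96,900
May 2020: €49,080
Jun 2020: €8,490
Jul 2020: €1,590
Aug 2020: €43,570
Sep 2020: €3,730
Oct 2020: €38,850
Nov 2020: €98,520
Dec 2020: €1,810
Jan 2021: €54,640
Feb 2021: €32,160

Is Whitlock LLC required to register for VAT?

Feb 2020–May 2020: €22,880 + €1,610 + €96,900 + €49,080 = €170,470 (under)
Mar 2020–Jun 2020: €1,610 + €96,900 + €49,080 + €8,490 = €156,080 (under)
Apr 2020–Jul 2020: €96,900 + €49,080 + €8,490 + €1,590 = €156,060 (under)
May 2020–Aug 2020: €49,080 + €8,490 + €1,590 + €43,570 = €102,730 (under)
Jun 2020–Sep 2020: €8,490 + €1,590 + €43,570 + €3,730 = €57,380 (under)
Jul 2020–Oct 2020: €1,590 + €43,570 + €3,730 + €38,850 = €87,740 (under)
Aug 2020–Nov 2020: €43,570 + €3,730 + €38,850 + €98,520 = €184,670 (under)
Sep 2020–Dec 2020: €3,730 + €38,850 + €98,520 + €1,810 = €142,910 (under)
Oct 2020–Jan 2021: €38,850 + €98,520 + €1,810 + €54,640 = €193,820 (under)
Nov 2020–Feb 2021: €98,520 + €1,810 + €54,640 + €32,160 = €187,130 (under)
No window exceeds €209,000.

No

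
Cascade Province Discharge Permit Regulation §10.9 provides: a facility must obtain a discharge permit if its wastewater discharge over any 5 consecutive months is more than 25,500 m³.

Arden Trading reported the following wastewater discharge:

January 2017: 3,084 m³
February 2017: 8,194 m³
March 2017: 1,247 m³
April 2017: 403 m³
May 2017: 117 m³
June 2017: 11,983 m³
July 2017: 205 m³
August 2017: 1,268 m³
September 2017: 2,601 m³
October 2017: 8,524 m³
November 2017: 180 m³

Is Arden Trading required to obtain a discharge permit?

January 2017–May 2017: 3,084 m³ + 8,194 m³ + 1,247 m³ + 403 m³ + 117 m³ = 13,045 m³ (under)
February 2017–June 2017: 8,194 m³ + 1,247 m³ + 403 m³ + 117 m³ + 11,983 m³ = 21,944 m³ (under)
March 2017–July 2017: 1,247 m³ + 403 m³ + 117 m³ + 11,983 m³ + 205 m³ = 13,955 m³ (under)
April 2017–August 2017: 403 m³ + 117 m³ + 11,983 m³ + 205 m³ + 1,268 m³ = 13,976 m³ (under)
May 2017–September 2017: 117 m³ + 11,983 m³ + 205 m³ + 1,268 m³ + 2,601 m³ = 16,174 m³ (under)
June 2017–October 2017: 11,983 m³ + 205 m³ + 1,268 m³ + 2,601 m³ + 8,524 m³ = 24,581 m³ (under)
July 2017–November 2017: 205 m³ + 1,268 m³ + 2,601 m³ + 8,524 m³ + 180 m³ = 12,778 m³ (under)
No window exceeds 25,500 m³.

No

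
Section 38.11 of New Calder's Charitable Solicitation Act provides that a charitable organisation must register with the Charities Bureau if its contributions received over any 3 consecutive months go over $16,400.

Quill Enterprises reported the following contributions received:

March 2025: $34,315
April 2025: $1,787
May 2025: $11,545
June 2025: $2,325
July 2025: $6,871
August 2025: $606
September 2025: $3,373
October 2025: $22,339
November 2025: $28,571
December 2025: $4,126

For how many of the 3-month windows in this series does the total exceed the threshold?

March 2025–May 2025: $34,315 + $1,787 + $11,545 = $47,647 (over)
April 2025–June 2025: $1,787 + $11,545 + $2,325 = $15,657 (under)
May 2025–July 2025: $11,545 + $2,325 + $6,871 = $20,741 (over)
June 2025–August 2025: $2,325 + $6,871 + $606 = $9,802 (under)
July 2025–September 2025: $6,871 + $606 + $3,373 = $10,850 (under)
August 2025–October 2025: $606 + $3,373 + $22,339 = $26,318 (over)
September 2025–November 2025: $3,373 + $22,339 + $28,571 = $54,283 (over)
October 2025–December 2025: $22,339 + $28,571 + $4,126 = $55,036 (over)
5 windows exceed the threshold.

5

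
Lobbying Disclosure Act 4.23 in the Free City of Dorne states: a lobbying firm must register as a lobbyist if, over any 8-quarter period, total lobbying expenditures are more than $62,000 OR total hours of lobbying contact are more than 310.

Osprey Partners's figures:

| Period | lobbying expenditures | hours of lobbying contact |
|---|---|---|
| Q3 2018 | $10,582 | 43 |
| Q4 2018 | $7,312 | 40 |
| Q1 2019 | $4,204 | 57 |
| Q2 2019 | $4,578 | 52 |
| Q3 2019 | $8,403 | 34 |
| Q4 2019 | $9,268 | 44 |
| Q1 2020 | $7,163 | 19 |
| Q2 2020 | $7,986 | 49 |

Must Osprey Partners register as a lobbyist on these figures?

Yes

Total lobbying expenditures: $10,582 + $7,312 + $4,204 + $4,578 + $8,403 + $9,268 + $7,163 + $7,986 = $59,496 (≤ $62,000).
Total hours of lobbying contact: 43 + 40 + 57 + 52 + 34 + 44 + 19 + 49 = 338 (> 310).
The test is 'or': at least one threshold is exceeded.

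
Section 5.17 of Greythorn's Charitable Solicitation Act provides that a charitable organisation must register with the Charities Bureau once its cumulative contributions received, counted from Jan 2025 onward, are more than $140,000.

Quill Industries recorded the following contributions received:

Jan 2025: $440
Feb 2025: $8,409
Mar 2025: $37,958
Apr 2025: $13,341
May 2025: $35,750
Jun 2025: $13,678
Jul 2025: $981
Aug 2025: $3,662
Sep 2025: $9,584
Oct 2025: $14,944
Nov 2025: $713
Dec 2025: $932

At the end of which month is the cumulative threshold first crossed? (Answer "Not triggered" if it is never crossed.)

Through Jan 2025: $440
Through Feb 2025: $8,849
Through Mar 2025: $46,807
Through Apr 2025: $60,148
Through May 2025: $95,898
Through Jun 2025: $109,576
Through Jul 2025: $110,557
Through Aug 2025: $114,219
Through Sep 2025: $123,803
Through Oct 2025: $138,747
Through Nov 2025: $139,460
Through Dec 2025: $140,392 ← exceeds threshold

Dec 2025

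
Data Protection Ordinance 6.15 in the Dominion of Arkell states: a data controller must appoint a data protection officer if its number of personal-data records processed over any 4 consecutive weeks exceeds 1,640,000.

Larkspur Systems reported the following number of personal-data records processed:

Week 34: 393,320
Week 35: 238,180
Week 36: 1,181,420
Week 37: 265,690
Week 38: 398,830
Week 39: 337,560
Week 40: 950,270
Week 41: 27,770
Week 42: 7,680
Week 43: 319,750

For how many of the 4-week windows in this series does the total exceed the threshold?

Week 34–Week 37: 393,320 + 238,180 + 1,181,420 + 265,690 = 2,078,610 (over)
Week 35–Week 38: 238,180 + 1,181,420 + 265,690 + 398,830 = 2,084,120 (over)
Week 36–Week 39: 1,181,420 + 265,690 + 398,830 + 337,560 = 2,183,500 (over)
Week 37–Week 40: 265,690 + 398,830 + 337,560 + 950,270 = 1,952,350 (over)
Week 38–Week 41: 398,830 + 337,560 + 950,270 + 27,770 = 1,714,430 (over)
Week 39–Week 42: 337,560 + 950,270 + 27,770 + 7,680 = 1,323,280 (under)
Week 40–Week 43: 950,270 + 27,770 + 7,680 + 319,750 = 1,305,470 (under)
5 windows exceed the threshold.

5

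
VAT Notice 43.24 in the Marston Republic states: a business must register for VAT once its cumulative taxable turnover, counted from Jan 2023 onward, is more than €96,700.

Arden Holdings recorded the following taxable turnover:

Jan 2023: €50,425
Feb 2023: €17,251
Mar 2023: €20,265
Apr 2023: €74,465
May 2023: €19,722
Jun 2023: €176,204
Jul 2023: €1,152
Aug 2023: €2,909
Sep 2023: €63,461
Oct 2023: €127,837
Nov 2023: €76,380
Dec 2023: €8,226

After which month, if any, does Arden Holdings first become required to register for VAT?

Apr 2023

Through Jan 2023: €50,425
Through Feb 2023: €67,676
Through Mar 2023: €87,941
Through Apr 2023: €162,406 ← exceeds threshold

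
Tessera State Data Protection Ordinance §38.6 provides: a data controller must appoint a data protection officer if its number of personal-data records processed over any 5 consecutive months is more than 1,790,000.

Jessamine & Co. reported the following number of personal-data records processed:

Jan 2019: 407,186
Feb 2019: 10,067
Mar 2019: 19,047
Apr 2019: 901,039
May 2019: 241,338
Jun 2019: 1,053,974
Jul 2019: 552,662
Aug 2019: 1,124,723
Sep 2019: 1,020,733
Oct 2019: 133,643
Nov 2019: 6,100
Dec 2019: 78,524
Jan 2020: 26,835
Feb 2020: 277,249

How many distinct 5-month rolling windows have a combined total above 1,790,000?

Jan 2019–May 2019: 407,186 + 10,067 + 19,047 + 901,039 + 241,338 = 1,578,677 (under)
Feb 2019–Jun 2019: 10,067 + 19,047 + 901,039 + 241,338 + 1,053,974 = 2,225,465 (over)
Mar 2019–Jul 2019: 19,047 + 901,039 + 241,338 + 1,053,974 + 552,662 = 2,768,060 (over)
Apr 2019–Aug 2019: 901,039 + 241,338 + 1,053,974 + 552,662 + 1,124,723 = 3,873,736 (over)
May 2019–Sep 2019: 241,338 + 1,053,974 + 552,662 + 1,124,723 + 1,020,733 = 3,993,430 (over)
Jun 2019–Oct 2019: 1,053,974 + 552,662 + 1,124,723 + 1,020,733 + 133,643 = 3,885,735 (over)
Jul 2019–Nov 2019: 552,662 + 1,124,723 + 1,020,733 + 133,643 + 6,100 = 2,837,861 (over)
Aug 2019–Dec 2019: 1,124,723 + 1,020,733 + 133,643 + 6,100 + 78,524 = 2,363,723 (over)
Sep 2019–Jan 2020: 1,020,733 + 133,643 + 6,100 + 78,524 + 26,835 = 1,265,835 (under)
Oct 2019–Feb 2020: 133,643 + 6,100 + 78,524 + 26,835 + 277,249 = 522,351 (under)
7 windows exceed the threshold.

7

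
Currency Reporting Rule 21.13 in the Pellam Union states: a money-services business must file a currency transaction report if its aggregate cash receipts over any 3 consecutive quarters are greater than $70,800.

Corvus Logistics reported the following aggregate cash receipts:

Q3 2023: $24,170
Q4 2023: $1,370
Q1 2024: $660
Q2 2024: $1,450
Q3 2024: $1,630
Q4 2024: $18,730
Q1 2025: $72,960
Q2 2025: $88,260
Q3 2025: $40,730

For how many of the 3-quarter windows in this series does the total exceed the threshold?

Q3 2023–Q1 2024: $24,170 + $1,370 + $660 = $26,200 (under)
Q4 2023–Q2 2024: $1,370 + $660 + $1,450 = $3,480 (under)
Q1 2024–Q3 2024: $660 + $1,450 + $1,630 = $3,740 (under)
Q2 2024–Q4 2024: $1,450 + $1,630 + $18,730 = $21,810 (under)
Q3 2024–Q1 2025: $1,630 + $18,730 + $72,960 = $93,320 (over)
Q4 2024–Q2 2025: $18,730 + $72,960 + $88,260 = $179,950 (over)
Q1 2025–Q3 2025: $72,960 + $88,260 + $40,730 = $201,950 (over)
3 windows exceed the threshold.

3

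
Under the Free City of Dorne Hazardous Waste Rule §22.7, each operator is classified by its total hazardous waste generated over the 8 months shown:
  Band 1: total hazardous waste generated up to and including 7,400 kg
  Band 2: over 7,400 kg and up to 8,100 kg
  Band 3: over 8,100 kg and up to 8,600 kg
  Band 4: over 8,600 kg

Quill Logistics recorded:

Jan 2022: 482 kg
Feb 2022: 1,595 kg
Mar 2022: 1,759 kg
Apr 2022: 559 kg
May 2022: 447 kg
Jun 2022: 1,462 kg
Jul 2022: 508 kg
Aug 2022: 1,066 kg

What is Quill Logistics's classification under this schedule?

Total hazardous waste generated: 482 kg + 1,595 kg + 1,759 kg + 559 kg + 447 kg + 1,462 kg + 508 kg + 1,066 kg = 7,878 kg.
7,400 kg < 7,878 kg ≤ 8,100 kg, so Band 2 applies.

Band 2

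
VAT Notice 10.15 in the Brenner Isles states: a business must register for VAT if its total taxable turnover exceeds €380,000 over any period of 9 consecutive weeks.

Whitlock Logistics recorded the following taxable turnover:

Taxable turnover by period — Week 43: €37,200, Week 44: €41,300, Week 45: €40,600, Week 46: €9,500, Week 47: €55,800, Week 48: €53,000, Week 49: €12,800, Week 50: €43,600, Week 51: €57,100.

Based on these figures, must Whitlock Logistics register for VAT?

Total taxable turnover: €37,200 + €41,300 + €40,600 + €9,500 + €55,800 + €53,000 + €12,800 + €43,600 + €57,100 = €350,900.
€350,900 ≤ €380,000, so the threshold is not exceeded.

No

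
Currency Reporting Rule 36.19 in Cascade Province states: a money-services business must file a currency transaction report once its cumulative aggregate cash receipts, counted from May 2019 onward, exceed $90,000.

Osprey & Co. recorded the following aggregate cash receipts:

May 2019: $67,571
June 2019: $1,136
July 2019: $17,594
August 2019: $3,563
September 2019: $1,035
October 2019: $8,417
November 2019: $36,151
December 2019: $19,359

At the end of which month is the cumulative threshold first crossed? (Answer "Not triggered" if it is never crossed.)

September 2019

Through May 2019: $67,571
Through June 2019: $68,707
Through July 2019: $86,301
Through August 2019: $89,864
Through September 2019: $90,899 ← exceeds threshold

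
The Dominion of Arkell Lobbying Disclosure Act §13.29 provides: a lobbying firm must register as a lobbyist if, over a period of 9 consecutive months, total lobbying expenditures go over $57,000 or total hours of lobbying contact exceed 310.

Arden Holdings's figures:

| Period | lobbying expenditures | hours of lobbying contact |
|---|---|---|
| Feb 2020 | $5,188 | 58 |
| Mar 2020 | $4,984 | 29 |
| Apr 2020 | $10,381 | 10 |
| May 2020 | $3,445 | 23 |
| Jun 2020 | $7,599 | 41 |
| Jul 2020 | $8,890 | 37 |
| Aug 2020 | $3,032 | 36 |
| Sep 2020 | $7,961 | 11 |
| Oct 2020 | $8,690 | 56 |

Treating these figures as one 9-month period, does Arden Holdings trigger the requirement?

Yes

Total lobbying expenditures: $5,188 + $4,984 + $10,381 + $3,445 + $7,599 + $8,890 + $3,032 + $7,961 + $8,690 = $60,170 (> $57,000).
Total hours of lobbying contact: 58 + 29 + 10 + 23 + 41 + 37 + 36 + 11 + 56 = 301 (≤ 310).
The test is 'or': at least one threshold is exceeded.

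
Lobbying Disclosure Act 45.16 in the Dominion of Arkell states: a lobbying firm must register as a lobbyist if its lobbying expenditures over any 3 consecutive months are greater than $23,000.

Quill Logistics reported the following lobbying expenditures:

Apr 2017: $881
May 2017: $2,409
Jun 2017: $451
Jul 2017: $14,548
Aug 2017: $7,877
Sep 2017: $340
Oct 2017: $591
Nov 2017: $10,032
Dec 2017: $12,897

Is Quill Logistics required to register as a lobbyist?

Yes

Apr 2017–Jun 2017: $881 + $2,409 + $451 = $3,741 (under)
May 2017–Jul 2017: $2,409 + $451 + $14,548 = $17,408 (under)
Jun 2017–Aug 2017: $451 + $14,548 + $7,877 = $22,876 (under)
Jul 2017–Sep 2017: $14,548 + $7,877 + $340 = $22,765 (under)
Aug 2017–Oct 2017: $7,877 + $340 + $591 = $8,808 (under)
Sep 2017–Nov 2017: $340 + $591 + $10,032 = $10,963 (under)
Oct 2017–Dec 2017: $591 + $10,032 + $12,897 = $23,520 (over)
At least one window exceeds $23,000.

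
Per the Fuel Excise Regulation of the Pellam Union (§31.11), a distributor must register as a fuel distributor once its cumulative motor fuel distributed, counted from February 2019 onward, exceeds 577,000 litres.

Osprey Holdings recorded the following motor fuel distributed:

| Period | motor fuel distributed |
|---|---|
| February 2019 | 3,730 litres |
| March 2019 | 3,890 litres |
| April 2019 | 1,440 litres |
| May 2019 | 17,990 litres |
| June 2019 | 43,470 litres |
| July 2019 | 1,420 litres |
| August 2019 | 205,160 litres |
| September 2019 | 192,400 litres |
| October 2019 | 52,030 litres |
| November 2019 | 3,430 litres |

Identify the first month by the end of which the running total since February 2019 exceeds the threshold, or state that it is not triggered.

Not triggered

Through February 2019: 3,730 litres
Through March 2019: 7,620 litres
Through April 2019: 9,060 litres
Through May 2019: 27,050 litres
Through June 2019: 70,520 litres
Through July 2019: 71,940 litres
Through August 2019: 277,100 litres
Through September 2019: 469,500 litres
Through October 2019: 521,530 litres
Through November 2019: 524,960 litres
Final cumulative total 524,960 litres ≤ 577,000 litres; the threshold is never exceeded.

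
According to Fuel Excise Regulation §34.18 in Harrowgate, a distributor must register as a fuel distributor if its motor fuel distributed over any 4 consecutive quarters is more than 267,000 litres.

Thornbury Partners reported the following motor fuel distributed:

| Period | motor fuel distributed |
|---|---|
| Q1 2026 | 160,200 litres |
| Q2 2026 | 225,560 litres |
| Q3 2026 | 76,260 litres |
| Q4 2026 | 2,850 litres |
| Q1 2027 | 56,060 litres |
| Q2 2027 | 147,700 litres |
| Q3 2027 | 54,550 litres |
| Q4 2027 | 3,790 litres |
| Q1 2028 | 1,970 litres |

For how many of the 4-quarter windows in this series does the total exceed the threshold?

3

Q1 2026–Q4 2026: 160,200 litres + 225,560 litres + 76,260 litres + 2,850 litres = 464,870 litres (over)
Q2 2026–Q1 2027: 225,560 litres + 76,260 litres + 2,850 litres + 56,060 litres = 360,730 litres (over)
Q3 2026–Q2 2027: 76,260 litres + 2,850 litres + 56,060 litres + 147,700 litres = 282,870 litres (over)
Q4 2026–Q3 2027: 2,850 litres + 56,060 litres + 147,700 litres + 54,550 litres = 261,160 litres (under)
Q1 2027–Q4 2027: 56,060 litres + 147,700 litres + 54,550 litres + 3,790 litres = 262,100 litres (under)
Q2 2027–Q1 2028: 147,700 litres + 54,550 litres + 3,790 litres + 1,970 litres = 208,010 litres (under)
3 windows exceed the threshold.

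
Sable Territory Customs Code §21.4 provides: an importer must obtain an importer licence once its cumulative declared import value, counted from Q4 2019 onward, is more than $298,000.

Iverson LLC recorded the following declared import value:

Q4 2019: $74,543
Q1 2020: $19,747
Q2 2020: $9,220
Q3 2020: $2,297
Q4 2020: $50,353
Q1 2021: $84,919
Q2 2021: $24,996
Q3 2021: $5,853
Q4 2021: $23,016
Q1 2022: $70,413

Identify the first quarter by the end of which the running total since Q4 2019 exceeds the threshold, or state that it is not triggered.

Q1 2022

Through Q4 2019: $74,543
Through Q1 2020: $94,290
Through Q2 2020: $103,510
Through Q3 2020: $105,807
Through Q4 2020: $156,160
Through Q1 2021: $241,079
Through Q2 2021: $266,075
Through Q3 2021: $271,928
Through Q4 2021: $294,944
Through Q1 2022: $365,357 ← exceeds threshold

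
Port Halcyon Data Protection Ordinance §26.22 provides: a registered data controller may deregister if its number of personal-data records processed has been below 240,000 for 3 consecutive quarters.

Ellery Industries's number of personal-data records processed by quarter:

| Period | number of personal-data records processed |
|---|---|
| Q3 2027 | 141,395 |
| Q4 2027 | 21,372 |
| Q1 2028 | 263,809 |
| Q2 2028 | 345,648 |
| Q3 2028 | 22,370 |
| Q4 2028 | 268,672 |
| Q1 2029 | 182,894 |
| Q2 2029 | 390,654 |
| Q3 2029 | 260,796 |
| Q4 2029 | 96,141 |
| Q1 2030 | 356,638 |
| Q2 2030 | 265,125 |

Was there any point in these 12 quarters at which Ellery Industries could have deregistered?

No

Quarters below 240,000: Q3 2027, Q4 2027, Q3 2028, Q1 2029, Q4 2029.
Longest run of consecutive quarters below the threshold: 2.
2 < 3, so Ellery Industries never became eligible.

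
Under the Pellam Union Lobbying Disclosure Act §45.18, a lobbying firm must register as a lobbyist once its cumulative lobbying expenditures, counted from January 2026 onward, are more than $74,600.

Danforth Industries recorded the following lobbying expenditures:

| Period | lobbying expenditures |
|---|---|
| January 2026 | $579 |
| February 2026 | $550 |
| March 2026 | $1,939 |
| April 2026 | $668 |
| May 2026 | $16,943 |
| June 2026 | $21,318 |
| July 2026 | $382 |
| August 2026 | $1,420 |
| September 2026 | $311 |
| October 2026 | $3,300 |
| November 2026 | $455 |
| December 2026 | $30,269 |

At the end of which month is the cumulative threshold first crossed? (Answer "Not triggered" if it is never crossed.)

Through January 2026: $579
Through February 2026: $1,129
Through March 2026: $3,068
Through April 2026: $3,736
Through May 2026: $20,679
Through June 2026: $41,997
Through July 2026: $42,379
Through August 2026: $43,799
Through September 2026: $44,110
Through October 2026: $47,410
Through November 2026: $47,865
Through December 2026: $78,134 ← exceeds threshold

December 2026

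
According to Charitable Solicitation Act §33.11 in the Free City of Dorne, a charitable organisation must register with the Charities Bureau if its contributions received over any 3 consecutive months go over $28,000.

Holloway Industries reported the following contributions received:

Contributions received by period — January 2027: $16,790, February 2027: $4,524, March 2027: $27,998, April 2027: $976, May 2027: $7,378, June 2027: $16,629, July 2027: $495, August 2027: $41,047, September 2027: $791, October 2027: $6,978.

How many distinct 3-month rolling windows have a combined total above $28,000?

6

January 2027–March 2027: $16,790 + $4,524 + $27,998 = $49,312 (over)
February 2027–April 2027: $4,524 + $27,998 + $976 = $33,498 (over)
March 2027–May 2027: $27,998 + $976 + $7,378 = $36,352 (over)
April 2027–June 2027: $976 + $7,378 + $16,629 = $24,983 (under)
May 2027–July 2027: $7,378 + $16,629 + $495 = $24,502 (under)
June 2027–August 2027: $16,629 + $495 + $41,047 = $58,171 (over)
July 2027–September 2027: $495 + $41,047 + $791 = $42,333 (over)
August 2027–October 2027: $41,047 + $791 + $6,978 = $48,816 (over)
6 windows exceed the threshold.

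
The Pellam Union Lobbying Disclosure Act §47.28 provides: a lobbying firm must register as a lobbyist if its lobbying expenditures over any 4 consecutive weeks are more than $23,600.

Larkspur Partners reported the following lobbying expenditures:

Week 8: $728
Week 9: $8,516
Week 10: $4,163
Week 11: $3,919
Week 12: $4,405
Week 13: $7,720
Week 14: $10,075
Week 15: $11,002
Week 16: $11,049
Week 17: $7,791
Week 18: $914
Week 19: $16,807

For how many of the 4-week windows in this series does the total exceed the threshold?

Week 8–Week 11: $728 + $8,516 + $4,163 + $3,919 = $17,326 (under)
Week 9–Week 12: $8,516 + $4,163 + $3,919 + $4,405 = $21,003 (under)
Week 10–Week 13: $4,163 + $3,919 + $4,405 + $7,720 = $20,207 (under)
Week 11–Week 14: $3,919 + $4,405 + $7,720 + $10,075 = $26,119 (over)
Week 12–Week 15: $4,405 + $7,720 + $10,075 + $11,002 = $33,202 (over)
Week 13–Week 16: $7,720 + $10,075 + $11,002 + $11,049 = $39,846 (over)
Week 14–Week 17: $10,075 + $11,002 + $11,049 + $7,791 = $39,917 (over)
Week 15–Week 18: $11,002 + $11,049 + $7,791 + $914 = $30,756 (over)
Week 16–Week 19: $11,049 + $7,791 + $914 + $16,807 = $36,561 (over)
6 windows exceed the threshold.

6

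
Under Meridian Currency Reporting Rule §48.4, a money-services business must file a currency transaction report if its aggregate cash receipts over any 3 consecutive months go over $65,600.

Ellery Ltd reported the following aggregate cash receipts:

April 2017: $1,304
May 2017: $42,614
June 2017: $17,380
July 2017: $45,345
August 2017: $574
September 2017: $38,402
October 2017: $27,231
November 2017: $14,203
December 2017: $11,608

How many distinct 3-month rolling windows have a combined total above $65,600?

4

April 2017–June 2017: $1,304 + $42,614 + $17,380 = $61,298 (under)
May 2017–July 2017: $42,614 + $17,380 + $45,345 = $105,339 (over)
June 2017–August 2017: $17,380 + $45,345 + $574 = $63,299 (under)
July 2017–September 2017: $45,345 + $574 + $38,402 = $84,321 (over)
August 2017–October 2017: $574 + $38,402 + $27,231 = $66,207 (over)
September 2017–November 2017: $38,402 + $27,231 + $14,203 = $79,836 (over)
October 2017–December 2017: $27,231 + $14,203 + $11,608 = $53,042 (under)
4 windows exceed the threshold.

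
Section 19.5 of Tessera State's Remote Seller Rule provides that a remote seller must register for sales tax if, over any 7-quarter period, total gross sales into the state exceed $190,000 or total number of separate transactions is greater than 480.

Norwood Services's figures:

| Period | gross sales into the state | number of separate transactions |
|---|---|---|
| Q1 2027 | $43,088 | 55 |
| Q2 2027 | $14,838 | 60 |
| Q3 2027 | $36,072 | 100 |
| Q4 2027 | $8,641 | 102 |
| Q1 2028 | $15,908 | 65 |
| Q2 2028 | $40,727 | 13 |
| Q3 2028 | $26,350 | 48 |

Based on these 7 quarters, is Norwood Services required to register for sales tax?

No

Total gross sales into the state: $43,088 + $14,838 + $36,072 + $8,641 + $15,908 + $40,727 + $26,350 = $185,624 (≤ $190,000).
Total number of separate transactions: 55 + 60 + 100 + 102 + 65 + 13 + 48 = 443 (≤ 480).
The test is 'or': neither threshold is exceeded.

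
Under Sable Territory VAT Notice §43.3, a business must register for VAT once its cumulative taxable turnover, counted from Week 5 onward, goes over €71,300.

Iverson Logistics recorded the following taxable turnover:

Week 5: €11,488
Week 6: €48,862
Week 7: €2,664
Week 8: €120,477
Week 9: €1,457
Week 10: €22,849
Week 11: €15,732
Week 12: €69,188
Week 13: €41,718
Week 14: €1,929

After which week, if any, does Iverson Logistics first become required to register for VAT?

Week 8

Through Week 5: €11,488
Through Week 6: €60,350
Through Week 7: €63,014
Through Week 8: €183,491 ← exceeds threshold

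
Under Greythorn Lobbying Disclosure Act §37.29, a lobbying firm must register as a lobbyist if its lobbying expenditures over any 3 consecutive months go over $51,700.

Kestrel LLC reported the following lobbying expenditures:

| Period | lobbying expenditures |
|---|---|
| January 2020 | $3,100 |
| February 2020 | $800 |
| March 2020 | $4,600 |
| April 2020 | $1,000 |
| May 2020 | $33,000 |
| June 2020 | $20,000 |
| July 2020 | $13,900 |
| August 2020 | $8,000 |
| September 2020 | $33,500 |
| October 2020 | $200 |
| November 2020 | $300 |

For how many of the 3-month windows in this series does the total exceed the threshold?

3

January 2020–March 2020: $3,100 + $800 + $4,600 = $8,500 (under)
February 2020–April 2020: $800 + $4,600 + $1,000 = $6,400 (under)
March 2020–May 2020: $4,600 + $1,000 + $33,000 = $38,600 (under)
April 2020–June 2020: $1,000 + $33,000 + $20,000 = $54,000 (over)
May 2020–July 2020: $33,000 + $20,000 + $13,900 = $66,900 (over)
June 2020–August 2020: $20,000 + $13,900 + $8,000 = $41,900 (under)
July 2020–September 2020: $13,900 + $8,000 + $33,500 = $55,400 (over)
August 2020–October 2020: $8,000 + $33,500 + $200 = $41,700 (under)
September 2020–November 2020: $33,500 + $200 + $300 = $34,000 (under)
3 windows exceed the threshold.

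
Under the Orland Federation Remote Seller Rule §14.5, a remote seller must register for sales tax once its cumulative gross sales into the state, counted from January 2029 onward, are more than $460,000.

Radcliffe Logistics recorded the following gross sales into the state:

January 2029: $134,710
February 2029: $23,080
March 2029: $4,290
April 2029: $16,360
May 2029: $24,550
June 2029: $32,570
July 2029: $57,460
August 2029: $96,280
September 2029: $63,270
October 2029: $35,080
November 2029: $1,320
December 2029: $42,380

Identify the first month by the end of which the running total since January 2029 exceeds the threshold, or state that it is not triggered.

October 2029

Through January 2029: $134,710
Through February 2029: $157,790
Through March 2029: $162,080
Through April 2029: $178,440
Through May 2029: $202,990
Through June 2029: $235,560
Through July 2029: $293,020
Through August 2029: $389,300
Through September 2029: $452,570
Through October 2029: $487,650 ← exceeds threshold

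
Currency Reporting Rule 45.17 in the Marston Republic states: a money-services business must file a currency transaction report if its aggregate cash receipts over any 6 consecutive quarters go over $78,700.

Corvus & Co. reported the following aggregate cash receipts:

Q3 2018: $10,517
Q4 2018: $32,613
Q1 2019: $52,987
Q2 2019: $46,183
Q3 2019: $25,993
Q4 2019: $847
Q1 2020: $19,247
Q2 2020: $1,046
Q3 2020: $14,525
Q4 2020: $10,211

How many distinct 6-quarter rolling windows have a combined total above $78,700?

Q3 2018–Q4 2019: $10,517 + $32,613 + $52,987 + $46,183 + $25,993 + $847 = $169,140 (over)
Q4 2018–Q1 2020: $32,613 + $52,987 + $46,183 + $25,993 + $847 + $19,247 = $177,870 (over)
Q1 2019–Q2 2020: $52,987 + $46,183 + $25,993 + $847 + $19,247 + $1,046 = $146,303 (over)
Q2 2019–Q3 2020: $46,183 + $25,993 + $847 + $19,247 + $1,046 + $14,525 = $107,841 (over)
Q3 2019–Q4 2020: $25,993 + $847 + $19,247 + $1,046 + $14,525 + $10,211 = $71,869 (under)
4 windows exceed the threshold.

4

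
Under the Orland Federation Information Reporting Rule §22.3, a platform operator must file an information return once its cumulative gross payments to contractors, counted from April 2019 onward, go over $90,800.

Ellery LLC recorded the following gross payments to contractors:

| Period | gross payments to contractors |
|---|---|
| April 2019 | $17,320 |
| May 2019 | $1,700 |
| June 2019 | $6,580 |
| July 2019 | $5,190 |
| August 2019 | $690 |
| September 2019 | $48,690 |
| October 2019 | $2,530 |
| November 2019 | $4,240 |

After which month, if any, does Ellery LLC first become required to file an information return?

Not triggered

Through April 2019: $17,320
Through May 2019: $19,020
Through June 2019: $25,600
Through July 2019: $30,790
Through August 2019: $31,480
Through September 2019: $80,170
Through October 2019: $82,700
Through November 2019: $86,940
Final cumulative total $86,940 ≤ $90,800; the threshold is never exceeded.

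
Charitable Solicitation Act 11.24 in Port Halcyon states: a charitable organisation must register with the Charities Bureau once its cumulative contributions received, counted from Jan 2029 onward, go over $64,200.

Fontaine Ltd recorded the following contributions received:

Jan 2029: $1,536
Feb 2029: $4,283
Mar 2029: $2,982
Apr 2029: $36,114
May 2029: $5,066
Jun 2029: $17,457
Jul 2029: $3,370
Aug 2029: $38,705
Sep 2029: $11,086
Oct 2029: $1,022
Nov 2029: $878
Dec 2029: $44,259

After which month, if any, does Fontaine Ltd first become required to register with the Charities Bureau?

Through Jan 2029: $1,536
Through Feb 2029: $5,819
Through Mar 2029: $8,801
Through Apr 2029: $44,915
Through May 2029: $49,981
Through Jun 2029: $67,438 ← exceeds threshold

Jun 2029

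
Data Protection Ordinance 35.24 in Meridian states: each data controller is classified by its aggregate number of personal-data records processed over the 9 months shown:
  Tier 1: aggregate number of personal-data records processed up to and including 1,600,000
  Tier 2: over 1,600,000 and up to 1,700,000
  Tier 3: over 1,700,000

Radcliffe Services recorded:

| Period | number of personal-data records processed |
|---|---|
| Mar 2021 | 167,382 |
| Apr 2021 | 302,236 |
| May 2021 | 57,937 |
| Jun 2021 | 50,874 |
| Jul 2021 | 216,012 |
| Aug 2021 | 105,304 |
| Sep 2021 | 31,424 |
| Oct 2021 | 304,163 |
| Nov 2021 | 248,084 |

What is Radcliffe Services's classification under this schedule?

Tier 1

Aggregate number of personal-data records processed: 167,382 + 302,236 + 57,937 + 50,874 + 216,012 + 105,304 + 31,424 + 304,163 + 248,084 = 1,483,416.
1,483,416 ≤ 1,600,000, so Tier 1 applies.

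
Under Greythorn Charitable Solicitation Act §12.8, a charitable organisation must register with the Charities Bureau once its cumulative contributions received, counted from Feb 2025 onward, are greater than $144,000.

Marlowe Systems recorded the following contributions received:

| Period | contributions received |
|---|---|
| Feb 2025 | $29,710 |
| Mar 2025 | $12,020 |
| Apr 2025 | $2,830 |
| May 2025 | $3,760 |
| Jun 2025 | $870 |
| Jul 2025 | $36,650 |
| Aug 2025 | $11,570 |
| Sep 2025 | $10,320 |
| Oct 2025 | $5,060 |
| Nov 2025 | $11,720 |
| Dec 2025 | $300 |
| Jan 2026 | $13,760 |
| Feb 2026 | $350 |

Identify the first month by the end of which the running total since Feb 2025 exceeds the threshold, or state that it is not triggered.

Not triggered

Through Feb 2025: $29,710
Through Mar 2025: $41,730
Through Apr 2025: $44,560
Through May 2025: $48,320
Through Jun 2025: $49,190
Through Jul 2025: $85,840
Through Aug 2025: $97,410
Through Sep 2025: $107,730
Through Oct 2025: $112,790
Through Nov 2025: $124,510
Through Dec 2025: $124,810
Through Jan 2026: $138,570
Through Feb 2026: $138,920
Final cumulative total $138,920 ≤ $144,000; the threshold is never exceeded.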